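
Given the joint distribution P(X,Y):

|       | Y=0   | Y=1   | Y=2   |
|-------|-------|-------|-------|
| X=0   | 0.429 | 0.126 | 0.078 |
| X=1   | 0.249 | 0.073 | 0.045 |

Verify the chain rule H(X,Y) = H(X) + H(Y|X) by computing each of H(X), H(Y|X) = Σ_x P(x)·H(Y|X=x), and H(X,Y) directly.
H(X) = 0.9483 bits, H(Y|X) = 1.2155 bits, H(X,Y) = 2.1638 bits

Marginal of X (row sums):
  P(X=0) = 0.429 + 0.126 + 0.078 = 0.633
  P(X=1) = 0.249 + 0.073 + 0.045 = 0.367
H(X) = -[0.633·log₂(0.633) + 0.367·log₂(0.367)]
  = 0.4176 + 0.5307 = 0.9483 bits

H(Y|X) = Σ_x P(x)·H(Y|X=x):
  X=0: P(X=0) = 0.633, P(Y|X=0) = (143/211, 42/211, 26/211) → H(Y|X=0) = 1.2161
  X=1: P(X=1) = 0.367, P(Y|X=1) = (249/367, 73/367, 45/367) → H(Y|X=1) = 1.2144
H(Y|X) = 0.633·1.2161 + 0.367·1.2144 = 1.2155 bits

H(X,Y) = -Σ_{x,y} P(x,y) log₂ P(x,y). Per-cell terms -P(x,y)·log₂P(x,y):
  X=0: 0.5238, 0.3766, 0.2871
  X=1: 0.4994, 0.2756, 0.2013
Sum of the 6 terms: H(X,Y) = 2.1638 bits

Chain rule check:
  H(X) + H(Y|X) = 0.9483 + 1.2155 = 2.1638 bits
  H(X,Y) = 2.1638 bits
✓ Chain rule verified.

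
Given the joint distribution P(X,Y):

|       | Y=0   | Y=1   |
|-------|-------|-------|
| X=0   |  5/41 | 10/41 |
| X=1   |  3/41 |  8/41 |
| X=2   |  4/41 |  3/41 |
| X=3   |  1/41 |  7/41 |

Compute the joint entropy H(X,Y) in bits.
2.7724 bits

H(X,Y) = -Σ_{x,y} P(x,y) log₂ P(x,y). Per-cell terms -P(x,y)·log₂P(x,y):
  X=0: 0.3702, 0.4965
  X=1: 0.2760, 0.4600
  X=2: 0.3276, 0.2760
  X=3: 0.1307, 0.4354
Sum of the 8 terms: H(X,Y) = 2.7724 bits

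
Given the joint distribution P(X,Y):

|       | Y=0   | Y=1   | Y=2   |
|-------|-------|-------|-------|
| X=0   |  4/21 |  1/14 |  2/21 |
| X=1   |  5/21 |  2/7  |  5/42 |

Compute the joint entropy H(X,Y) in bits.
2.4256 bits

H(X,Y) = -Σ_{x,y} P(x,y) log₂ P(x,y). Per-cell terms -P(x,y)·log₂P(x,y):
  X=0: 0.4557, 0.2720, 0.3231
  X=1: 0.4929, 0.5164, 0.3655
Sum of the 6 terms: H(X,Y) = 2.4256 bits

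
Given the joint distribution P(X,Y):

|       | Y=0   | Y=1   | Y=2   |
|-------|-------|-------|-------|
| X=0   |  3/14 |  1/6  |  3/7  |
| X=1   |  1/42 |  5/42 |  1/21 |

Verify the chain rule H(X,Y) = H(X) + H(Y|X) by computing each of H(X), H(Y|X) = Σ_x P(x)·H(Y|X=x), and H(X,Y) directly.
H(X) = 0.7025 bits, H(Y|X) = 1.4315 bits, H(X,Y) = 2.1340 bits

Marginal of X (row sums):
  P(X=0) = 3/14 + 1/6 + 3/7 = 17/21
  P(X=1) = 1/42 + 5/42 + 1/21 = 4/21
H(X) = -[(17/21)·log₂(17/21) + (4/21)·log₂(4/21)]
  = 0.24679 + 0.45568 = 0.7025 bits

H(Y|X) = Σ_x P(x)·H(Y|X=x):
  X=0: P(X=0) = 17/21, P(Y|X=0) = (9/34, 7/34, 9/17) → H(Y|X=0) = 1.46277
  X=1: P(X=1) = 4/21, P(Y|X=1) = (1/8, 5/8, 1/4) → H(Y|X=1) = 1.29879
H(Y|X) = (17/21)·1.46277 + (4/21)·1.29879 = 1.4315 bits

H(X,Y) = -Σ_{x,y} P(x,y) log₂ P(x,y). Per-cell terms -P(x,y)·log₂P(x,y):
  X=0: 0.47623, 0.43083, 0.52388
  X=1: 0.12839, 0.36552, 0.20916
Sum of the 6 terms: H(X,Y) = 2.1340 bits

Chain rule check:
  H(X) + H(Y|X) = 0.7025 + 1.4315 = 2.1340 bits
  H(X,Y) = 2.1340 bits
✓ Chain rule verified.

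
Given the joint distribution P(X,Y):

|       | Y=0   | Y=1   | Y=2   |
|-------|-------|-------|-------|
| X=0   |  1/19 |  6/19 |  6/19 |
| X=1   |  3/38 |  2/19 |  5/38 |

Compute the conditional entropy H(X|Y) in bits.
0.8603 bits

H(X|Y) = H(X,Y) - H(Y)

H(X,Y) = -Σ_{x,y} P(x,y) log₂ P(x,y). Per-cell terms -P(x,y)·log₂P(x,y):
  X=0: 0.2236, 0.5251, 0.5251
  X=1: 0.2892, 0.3419, 0.3850
Sum of the 6 terms: H(X,Y) = 2.2899 bits

Marginal of Y (column sums):
  P(Y=0) = 1/19 + 3/38 = 5/38
  P(Y=1) = 6/19 + 2/19 = 8/19
  P(Y=2) = 6/19 + 5/38 = 17/38
H(Y) = -[(5/38)·log₂(5/38) + (8/19)·log₂(8/19) + (17/38)·log₂(17/38)]
  = 0.3850 + 0.5254 + 0.5192 = 1.4296 bits

H(X|Y) = H(X,Y) - H(Y) = 2.2899 - 1.4296 = 0.8603 bits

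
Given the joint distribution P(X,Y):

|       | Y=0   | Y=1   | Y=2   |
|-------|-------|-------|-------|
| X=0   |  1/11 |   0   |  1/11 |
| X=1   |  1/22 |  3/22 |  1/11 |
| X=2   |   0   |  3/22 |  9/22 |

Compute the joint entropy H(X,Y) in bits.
2.4577 bits

H(X,Y) = -Σ_{x,y} P(x,y) log₂ P(x,y). Per-cell terms -P(x,y)·log₂P(x,y):
  X=0: 0.3145, 0.0000, 0.3145
  X=1: 0.2027, 0.3920, 0.3145
  X=2: 0.0000, 0.3920, 0.5275
  (cells with P = 0 contribute 0)
Sum of the 9 terms: H(X,Y) = 2.4577 bits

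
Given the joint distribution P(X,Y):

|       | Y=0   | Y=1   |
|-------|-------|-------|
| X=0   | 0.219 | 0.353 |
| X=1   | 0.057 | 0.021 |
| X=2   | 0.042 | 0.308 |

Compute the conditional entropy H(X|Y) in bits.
1.1759 bits

H(X|Y) = H(X,Y) - H(Y)

H(X,Y) = -Σ_{x,y} P(x,y) log₂ P(x,y). Per-cell terms -P(x,y)·log₂P(x,y):
  X=0: 0.4798, 0.5303
  X=1: 0.2356, 0.1170
  X=2: 0.1921, 0.5233
Sum of the 6 terms: H(X,Y) = 2.0781 bits

Marginal of Y (column sums):
  P(Y=0) = 0.219 + 0.057 + 0.042 = 0.318
  P(Y=1) = 0.353 + 0.021 + 0.308 = 0.682
H(Y) = -[0.318·log₂(0.318) + 0.682·log₂(0.682)]
  = 0.5256 + 0.3766 = 0.9022 bits

H(X|Y) = H(X,Y) - H(Y) = 2.0781 - 0.9022 = 1.1759 bits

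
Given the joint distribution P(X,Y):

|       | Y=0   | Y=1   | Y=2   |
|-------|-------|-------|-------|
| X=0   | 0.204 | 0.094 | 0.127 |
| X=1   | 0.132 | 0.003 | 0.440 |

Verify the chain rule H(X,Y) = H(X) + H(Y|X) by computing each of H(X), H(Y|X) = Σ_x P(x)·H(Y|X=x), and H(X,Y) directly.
H(X) = 0.9837 bits, H(Y|X) = 1.1148 bits, H(X,Y) = 2.0985 bits

Marginal of X (row sums):
  P(X=0) = 0.204 + 0.094 + 0.127 = 0.425
  P(X=1) = 0.132 + 0.003 + 0.440 = 0.575
H(X) = -[0.425·log₂(0.425) + 0.575·log₂(0.575)]
  = 0.52465 + 0.45906 = 0.9837 bits

H(Y|X) = Σ_x P(x)·H(Y|X=x):
  X=0: P(X=0) = 0.425, P(Y|X=0) = (12/25, 94/425, 127/425) → H(Y|X=0) = 1.51045
  X=1: P(X=1) = 0.575, P(Y|X=1) = (132/575, 3/575, 88/115) → H(Y|X=1) = 0.82235
H(Y|X) = 0.425·1.51045 + 0.575·0.82235 = 1.1148 bits

H(X,Y) = -Σ_{x,y} P(x,y) log₂ P(x,y). Per-cell terms -P(x,y)·log₂P(x,y):
  X=0: 0.46785, 0.32065, 0.37809
  X=1: 0.38562, 0.02514, 0.52115
Sum of the 6 terms: H(X,Y) = 2.0985 bits

Chain rule check:
  H(X) + H(Y|X) = 0.9837 + 1.1148 = 2.0985 bits
  H(X,Y) = 2.0985 bits
✓ Chain rule verified.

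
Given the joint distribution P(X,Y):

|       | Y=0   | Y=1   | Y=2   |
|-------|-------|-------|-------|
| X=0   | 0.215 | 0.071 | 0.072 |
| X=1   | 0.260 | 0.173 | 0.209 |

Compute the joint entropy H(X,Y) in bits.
2.4362 bits

H(X,Y) = -Σ_{x,y} P(x,y) log₂ P(x,y). Per-cell terms -P(x,y)·log₂P(x,y):
  X=0: 0.4768, 0.2709, 0.2733
  X=1: 0.5053, 0.4379, 0.4720
Sum of the 6 terms: H(X,Y) = 2.4362 bits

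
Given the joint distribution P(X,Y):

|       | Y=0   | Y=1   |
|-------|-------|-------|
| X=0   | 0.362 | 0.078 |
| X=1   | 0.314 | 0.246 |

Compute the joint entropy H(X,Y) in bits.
1.8402 bits

H(X,Y) = -Σ_{x,y} P(x,y) log₂ P(x,y). Per-cell terms -P(x,y)·log₂P(x,y):
  X=0: 0.5307, 0.2871
  X=1: 0.5247, 0.4977
Sum of the 4 terms: H(X,Y) = 1.8402 bits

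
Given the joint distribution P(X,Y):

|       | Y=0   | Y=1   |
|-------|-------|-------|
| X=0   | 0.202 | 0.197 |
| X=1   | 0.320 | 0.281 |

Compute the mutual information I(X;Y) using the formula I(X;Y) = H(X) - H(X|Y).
0.0005 bits

I(X;Y) = H(X) - H(X|Y)

Marginal of X (row sums):
  P(X=0) = 0.202 + 0.197 = 0.399
  P(X=1) = 0.320 + 0.281 = 0.601
H(X) = -[0.399·log₂(0.399) + 0.601·log₂(0.601)]
  = 0.5289 + 0.4415 = 0.9704 bits

Marginal of Y (column sums):
  P(Y=0) = 0.202 + 0.320 = 0.522
  P(Y=1) = 0.197 + 0.281 = 0.478
H(X|Y) = Σ_y P(y)·H(X|Y=y):
  Y=0: P(Y=0) = 0.522, P(X|Y=0) = (101/261, 160/261) → H(X|Y=0) = 0.9628
  Y=1: P(Y=1) = 0.478, P(X|Y=1) = (197/478, 281/478) → H(X|Y=1) = 0.9776
H(X|Y) = 0.522·0.9628 + 0.478·0.9776 = 0.9699 bits

I(X;Y) = H(X) - H(X|Y) = 0.9704 - 0.9699 = 0.0005 bits

Cross-check via I(X;Y) = H(X) + H(Y) - H(X,Y): computing H(Y) from the column sums and H(X,Y) from the 4 cells in the same way gives H(Y) = 0.9986 bits and H(X,Y) = 1.9685 bits, so
I(X;Y) = 0.9704 + 0.9986 - 1.9685 = 0.0005 bits ✓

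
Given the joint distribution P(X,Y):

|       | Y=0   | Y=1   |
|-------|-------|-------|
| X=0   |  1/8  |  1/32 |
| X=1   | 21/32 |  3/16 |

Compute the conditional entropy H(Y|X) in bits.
0.7576 bits

H(Y|X) = H(X,Y) - H(X)

H(X,Y) = -Σ_{x,y} P(x,y) log₂ P(x,y). Per-cell terms -P(x,y)·log₂P(x,y):
  X=0: 0.37500, 0.15625
  X=1: 0.39879, 0.45282
Sum of the 4 terms: H(X,Y) = 1.3829 bits

Marginal of X (row sums):
  P(X=0) = 1/8 + 1/32 = 5/32
  P(X=1) = 21/32 + 3/16 = 27/32
H(X) = -[(5/32)·log₂(5/32) + (27/32)·log₂(27/32)]
  = 0.41845 + 0.20681 = 0.6253 bits

H(Y|X) = H(X,Y) - H(X) = 1.3829 - 0.6253 = 0.7576 bits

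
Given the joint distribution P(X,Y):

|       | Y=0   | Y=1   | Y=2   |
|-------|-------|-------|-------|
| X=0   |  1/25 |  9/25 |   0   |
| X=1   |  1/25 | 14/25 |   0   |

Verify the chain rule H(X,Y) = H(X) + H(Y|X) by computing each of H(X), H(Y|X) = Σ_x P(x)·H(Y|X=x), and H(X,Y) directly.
H(X) = 0.9710 bits, H(Y|X) = 0.3996 bits, H(X,Y) = 1.3706 bits

Marginal of X (row sums):
  P(X=0) = 1/25 + 9/25 + 0 = 2/5
  P(X=1) = 1/25 + 14/25 + 0 = 3/5
H(X) = -[(2/5)·log₂(2/5) + (3/5)·log₂(3/5)]
  = 0.5288 + 0.4422 = 0.9710 bits

H(Y|X) = Σ_x P(x)·H(Y|X=x):
  X=0: P(X=0) = 2/5, P(Y|X=0) = (1/10, 9/10, 0) → H(Y|X=0) = 0.4690
  X=1: P(X=1) = 3/5, P(Y|X=1) = (1/15, 14/15, 0) → H(Y|X=1) = 0.3534
H(Y|X) = (2/5)·0.4690 + (3/5)·0.3534 = 0.3996 bits

H(X,Y) = -Σ_{x,y} P(x,y) log₂ P(x,y). Per-cell terms -P(x,y)·log₂P(x,y):
  X=0: 0.1858, 0.5306, 0.0000
  X=1: 0.1858, 0.4684, 0.0000
  (cells with P = 0 contribute 0)
Sum of the 6 terms: H(X,Y) = 1.3706 bits

Chain rule check:
  H(X) + H(Y|X) = 0.9710 + 0.3996 = 1.3706 bits
  H(X,Y) = 1.3706 bits
✓ Chain rule verified.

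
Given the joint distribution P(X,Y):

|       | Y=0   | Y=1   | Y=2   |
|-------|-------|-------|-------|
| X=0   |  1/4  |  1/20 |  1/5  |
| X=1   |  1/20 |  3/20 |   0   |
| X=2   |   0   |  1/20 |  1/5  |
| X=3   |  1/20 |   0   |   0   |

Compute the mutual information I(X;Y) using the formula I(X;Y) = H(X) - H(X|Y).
0.5357 bits

I(X;Y) = H(X) - H(X|Y)

Marginal of X (row sums):
  P(X=0) = 1/4 + 1/20 + 1/5 = 1/2
  P(X=1) = 1/20 + 3/20 + 0 = 1/5
  P(X=2) = 0 + 1/20 + 1/5 = 1/4
  P(X=3) = 1/20 + 0 + 0 = 1/20
H(X) = -[(1/2)·log₂(1/2) + (1/5)·log₂(1/5) + (1/4)·log₂(1/4) + (1/20)·log₂(1/20)]
  = 0.5000 + 0.4644 + 0.5000 + 0.2161 = 1.6805 bits

Marginal of Y (column sums):
  P(Y=0) = 1/4 + 1/20 + 0 + 1/20 = 7/20
  P(Y=1) = 1/20 + 3/20 + 1/20 + 0 = 1/4
  P(Y=2) = 1/5 + 0 + 1/5 + 0 = 2/5
H(X|Y) = Σ_y P(y)·H(X|Y=y):
  Y=0: P(Y=0) = 7/20, P(X|Y=0) = (5/7, 1/7, 0, 1/7) → H(X|Y=0) = 1.1488
  Y=1: P(Y=1) = 1/4, P(X|Y=1) = (1/5, 3/5, 1/5, 0) → H(X|Y=1) = 1.3710
  Y=2: P(Y=2) = 2/5, P(X|Y=2) = (1/2, 0, 1/2, 0) → H(X|Y=2) = 1.0000
H(X|Y) = (7/20)·1.1488 + (1/4)·1.3710 + (2/5)·1.0000 = 1.1448 bits

I(X;Y) = H(X) - H(X|Y) = 1.6805 - 1.1448 = 0.5357 bits

Cross-check via I(X;Y) = H(X) + H(Y) - H(X,Y): computing H(Y) from the column sums and H(X,Y) from the 12 cells in the same way gives H(Y) = 1.5589 bits and H(X,Y) = 2.7037 bits, so
I(X;Y) = 1.6805 + 1.5589 - 2.7037 = 0.5357 bits ✓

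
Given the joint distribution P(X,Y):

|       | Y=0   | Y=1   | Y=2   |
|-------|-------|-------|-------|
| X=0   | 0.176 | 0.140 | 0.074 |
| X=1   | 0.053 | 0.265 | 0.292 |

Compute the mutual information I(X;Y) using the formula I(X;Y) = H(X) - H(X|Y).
0.1435 bits

I(X;Y) = H(X) - H(X|Y)

Marginal of X (row sums):
  P(X=0) = 0.176 + 0.140 + 0.074 = 0.390
  P(X=1) = 0.053 + 0.265 + 0.292 = 0.610
H(X) = -[0.390·log₂(0.390) + 0.610·log₂(0.610)]
  = 0.5298 + 0.4350 = 0.9648 bits

Marginal of Y (column sums):
  P(Y=0) = 0.176 + 0.053 = 0.229
  P(Y=1) = 0.140 + 0.265 = 0.405
  P(Y=2) = 0.074 + 0.292 = 0.366
H(X|Y) = Σ_y P(y)·H(X|Y=y):
  Y=0: P(Y=0) = 0.229, P(X|Y=0) = (176/229, 53/229) → H(X|Y=0) = 0.7805
  Y=1: P(Y=1) = 0.405, P(X|Y=1) = (28/81, 53/81) → H(X|Y=1) = 0.9301
  Y=2: P(Y=2) = 0.366, P(X|Y=2) = (37/183, 146/183) → H(X|Y=2) = 0.7263
H(X|Y) = 0.229·0.7805 + 0.405·0.9301 + 0.366·0.7263 = 0.8213 bits

I(X;Y) = H(X) - H(X|Y) = 0.9648 - 0.8213 = 0.1435 bits

Cross-check via I(X;Y) = H(X) + H(Y) - H(X,Y): computing H(Y) from the column sums and H(X,Y) from the 6 cells in the same way gives H(Y) = 1.5458 bits and H(X,Y) = 2.3671 bits, so
I(X;Y) = 0.9648 + 1.5458 - 2.3671 = 0.1435 bits ✓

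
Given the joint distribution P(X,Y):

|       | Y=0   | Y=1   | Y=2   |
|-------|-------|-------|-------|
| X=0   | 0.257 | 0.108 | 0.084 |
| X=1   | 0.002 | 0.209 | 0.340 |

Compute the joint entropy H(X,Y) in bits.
2.1698 bits

H(X,Y) = -Σ_{x,y} P(x,y) log₂ P(x,y). Per-cell terms -P(x,y)·log₂P(x,y):
  X=0: 0.50376, 0.34678, 0.30017
  X=1: 0.01793, 0.47201, 0.52917
Sum of the 6 terms: H(X,Y) = 2.1698 bits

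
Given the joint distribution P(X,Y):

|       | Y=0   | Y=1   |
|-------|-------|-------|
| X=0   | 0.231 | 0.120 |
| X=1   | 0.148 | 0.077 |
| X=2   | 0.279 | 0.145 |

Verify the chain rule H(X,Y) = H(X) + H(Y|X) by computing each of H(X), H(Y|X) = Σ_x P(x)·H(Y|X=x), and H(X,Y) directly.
H(X) = 1.5392 bits, H(Y|X) = 0.9267 bits, H(X,Y) = 2.4659 bits

Marginal of X (row sums):
  P(X=0) = 0.231 + 0.120 = 0.351
  P(X=1) = 0.148 + 0.077 = 0.225
  P(X=2) = 0.279 + 0.145 = 0.424
H(X) = -[0.351·log₂(0.351) + 0.225·log₂(0.225) + 0.424·log₂(0.424)]
  = 0.53017 + 0.48420 + 0.52485 = 1.5392 bits

H(Y|X) = Σ_x P(x)·H(Y|X=x):
  X=0: P(X=0) = 0.351, P(Y|X=0) = (77/117, 40/117) → H(Y|X=0) = 0.92661
  X=1: P(X=1) = 0.225, P(Y|X=1) = (148/225, 77/225) → H(Y|X=1) = 0.92693
  X=2: P(X=2) = 0.424, P(Y|X=2) = (279/424, 145/424) → H(Y|X=2) = 0.92670
H(Y|X) = 0.351·0.92661 + 0.225·0.92693 + 0.424·0.92670 = 0.9267 bits

H(X,Y) = -Σ_{x,y} P(x,y) log₂ P(x,y). Per-cell terms -P(x,y)·log₂P(x,y):
  X=0: 0.48834, 0.36707
  X=1: 0.40794, 0.28482
  X=2: 0.51382, 0.40395
Sum of the 6 terms: H(X,Y) = 2.4659 bits

Chain rule check:
  H(X) + H(Y|X) = 1.5392 + 0.9267 = 2.4659 bits
  H(X,Y) = 2.4659 bits
✓ Chain rule verified.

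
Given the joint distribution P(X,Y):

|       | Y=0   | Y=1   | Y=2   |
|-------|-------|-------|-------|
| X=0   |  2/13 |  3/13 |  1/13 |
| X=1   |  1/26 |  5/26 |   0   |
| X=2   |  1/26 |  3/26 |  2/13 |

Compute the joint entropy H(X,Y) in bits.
2.7822 bits

H(X,Y) = -Σ_{x,y} P(x,y) log₂ P(x,y). Per-cell terms -P(x,y)·log₂P(x,y):
  X=0: 0.41545, 0.48819, 0.28465
  X=1: 0.18079, 0.45741, 0.00000
  X=2: 0.18079, 0.35948, 0.41545
  (cells with P = 0 contribute 0)
Sum of the 9 terms: H(X,Y) = 2.7822 bits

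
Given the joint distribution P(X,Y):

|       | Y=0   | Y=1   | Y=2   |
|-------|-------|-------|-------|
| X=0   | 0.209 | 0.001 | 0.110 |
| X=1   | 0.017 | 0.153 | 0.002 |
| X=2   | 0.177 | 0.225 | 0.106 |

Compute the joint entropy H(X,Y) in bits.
2.6341 bits

H(X,Y) = -Σ_{x,y} P(x,y) log₂ P(x,y). Per-cell terms -P(x,y)·log₂P(x,y):
  X=0: 0.4720, 0.0100, 0.3503
  X=1: 0.0999, 0.4144, 0.0179
  X=2: 0.4422, 0.4842, 0.3432
Sum of the 9 terms: H(X,Y) = 2.6341 bits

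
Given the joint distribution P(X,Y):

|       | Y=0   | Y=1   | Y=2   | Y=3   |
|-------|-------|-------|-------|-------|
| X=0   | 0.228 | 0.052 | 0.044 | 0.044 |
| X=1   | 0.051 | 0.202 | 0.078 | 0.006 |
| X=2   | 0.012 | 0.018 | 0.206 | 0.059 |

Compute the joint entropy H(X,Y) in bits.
3.0124 bits

H(X,Y) = -Σ_{x,y} P(x,y) log₂ P(x,y). Per-cell terms -P(x,y)·log₂P(x,y):
  X=0: 0.48630, 0.22180, 0.19828, 0.19828
  X=1: 0.21896, 0.46613, 0.28707, 0.04428
  X=2: 0.07657, 0.10433, 0.46953, 0.24091
Sum of the 12 terms: H(X,Y) = 3.0124 bits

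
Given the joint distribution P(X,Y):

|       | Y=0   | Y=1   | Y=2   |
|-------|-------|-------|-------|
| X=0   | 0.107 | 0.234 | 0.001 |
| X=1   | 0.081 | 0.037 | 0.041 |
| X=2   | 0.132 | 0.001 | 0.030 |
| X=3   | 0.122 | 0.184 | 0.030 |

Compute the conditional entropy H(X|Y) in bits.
1.6495 bits

H(X|Y) = H(X,Y) - H(Y)

H(X,Y) = -Σ_{x,y} P(x,y) log₂ P(x,y). Per-cell terms -P(x,y)·log₂P(x,y):
  X=0: 0.345002, 0.490328, 0.009966
  X=1: 0.293701, 0.175984, 0.188938
  X=2: 0.385624, 0.009966, 0.151767
  X=3: 0.370276, 0.449369, 0.151767
Sum of the 12 terms: H(X,Y) = 3.02269 bits

Marginal of Y (column sums):
  P(Y=0) = 0.107 + 0.081 + 0.132 + 0.122 = 0.442
  P(Y=1) = 0.234 + 0.037 + 0.001 + 0.184 = 0.456
  P(Y=2) = 0.001 + 0.041 + 0.030 + 0.030 = 0.102
H(Y) = -[0.442·log₂(0.442) + 0.456·log₂(0.456) + 0.102·log₂(0.102)]
  = 0.520624 + 0.516600 + 0.335923 = 1.37315 bits

H(X|Y) = H(X,Y) - H(Y) = 3.02269 - 1.37315 = 1.6495 bits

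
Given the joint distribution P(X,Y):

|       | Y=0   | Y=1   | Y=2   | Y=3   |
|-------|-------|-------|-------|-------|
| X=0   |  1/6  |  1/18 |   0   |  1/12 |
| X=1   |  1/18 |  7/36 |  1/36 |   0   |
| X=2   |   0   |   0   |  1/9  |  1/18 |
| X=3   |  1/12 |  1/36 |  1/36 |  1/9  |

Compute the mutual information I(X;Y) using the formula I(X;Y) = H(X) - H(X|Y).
0.6157 bits

I(X;Y) = H(X) - H(X|Y)

Marginal of X (row sums):
  P(X=0) = 1/6 + 1/18 + 0 + 1/12 = 11/36
  P(X=1) = 1/18 + 7/36 + 1/36 + 0 = 5/18
  P(X=2) = 0 + 0 + 1/9 + 1/18 = 1/6
  P(X=3) = 1/12 + 1/36 + 1/36 + 1/9 = 1/4
H(X) = -[(11/36)·log₂(11/36) + (5/18)·log₂(5/18) + (1/6)·log₂(1/6) + (1/4)·log₂(1/4)]
  = 0.52265 + 0.51333 + 0.43083 + 0.50000 = 1.96681 bits

Marginal of Y (column sums):
  P(Y=0) = 1/6 + 1/18 + 0 + 1/12 = 11/36
  P(Y=1) = 1/18 + 7/36 + 0 + 1/36 = 5/18
  P(Y=2) = 0 + 1/36 + 1/9 + 1/36 = 1/6
  P(Y=3) = 1/12 + 0 + 1/18 + 1/9 = 1/4
H(X|Y) = Σ_y P(y)·H(X|Y=y):
  Y=0: P(Y=0) = 11/36, P(X|Y=0) = (6/11, 2/11, 0, 3/11) → H(X|Y=0) = 1.43537
  Y=1: P(Y=1) = 5/18, P(X|Y=1) = (1/5, 7/10, 0, 1/10) → H(X|Y=1) = 1.15678
  Y=2: P(Y=2) = 1/6, P(X|Y=2) = (0, 1/6, 2/3, 1/6) → H(X|Y=2) = 1.25163
  Y=3: P(Y=3) = 1/4, P(X|Y=3) = (1/3, 0, 2/9, 4/9) → H(X|Y=3) = 1.53049
H(X|Y) = (11/36)·1.43537 + (5/18)·1.15678 + (1/6)·1.25163 + (1/4)·1.53049 = 1.35114 bits

I(X;Y) = H(X) - H(X|Y) = 1.96681 - 1.35114 = 0.6157 bits

Cross-check via I(X;Y) = H(X) + H(Y) - H(X,Y): computing H(Y) from the column sums and H(X,Y) from the 16 cells in the same way gives H(Y) = 1.96681 bits and H(X,Y) = 3.31795 bits, so
I(X;Y) = 1.96681 + 1.96681 - 3.31795 = 0.6157 bits ✓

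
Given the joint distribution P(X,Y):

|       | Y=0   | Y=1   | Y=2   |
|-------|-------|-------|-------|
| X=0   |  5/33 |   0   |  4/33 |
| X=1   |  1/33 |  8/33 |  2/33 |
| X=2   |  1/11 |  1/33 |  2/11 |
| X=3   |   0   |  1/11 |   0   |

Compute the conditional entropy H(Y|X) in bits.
1.0281 bits

H(Y|X) = H(X,Y) - H(X)

H(X,Y) = -Σ_{x,y} P(x,y) log₂ P(x,y). Per-cell terms -P(x,y)·log₂P(x,y):
  X=0: 0.41249, 0.00000, 0.36902
  X=1: 0.15286, 0.49561, 0.24511
  X=2: 0.31449, 0.15286, 0.44717
  X=3: 0.00000, 0.31449, 0.00000
  (cells with P = 0 contribute 0)
Sum of the 12 terms: H(X,Y) = 2.9041 bits

Marginal of X (row sums):
  P(X=0) = 5/33 + 0 + 4/33 = 3/11
  P(X=1) = 1/33 + 8/33 + 2/33 = 1/3
  P(X=2) = 1/11 + 1/33 + 2/11 = 10/33
  P(X=3) = 0 + 1/11 + 0 = 1/11
H(X) = -[(3/11)·log₂(3/11) + (1/3)·log₂(1/3) + (10/33)·log₂(10/33) + (1/11)·log₂(1/11)]
  = 0.51122 + 0.52832 + 0.52196 + 0.31449 = 1.8760 bits

H(Y|X) = H(X,Y) - H(X) = 2.9041 - 1.8760 = 1.0281 bits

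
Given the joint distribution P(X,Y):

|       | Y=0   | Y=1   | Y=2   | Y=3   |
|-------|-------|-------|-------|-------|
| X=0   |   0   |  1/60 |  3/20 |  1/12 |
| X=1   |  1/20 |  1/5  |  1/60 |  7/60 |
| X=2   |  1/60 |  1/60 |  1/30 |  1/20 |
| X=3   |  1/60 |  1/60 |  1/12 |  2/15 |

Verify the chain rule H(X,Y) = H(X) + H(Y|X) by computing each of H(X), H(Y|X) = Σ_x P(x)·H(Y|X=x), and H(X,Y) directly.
H(X) = 1.8919 bits, H(Y|X) = 1.5162 bits, H(X,Y) = 3.4081 bits

Marginal of X (row sums):
  P(X=0) = 0 + 1/60 + 3/20 + 1/12 = 1/4
  P(X=1) = 1/20 + 1/5 + 1/60 + 7/60 = 23/60
  P(X=2) = 1/60 + 1/60 + 1/30 + 1/20 = 7/60
  P(X=3) = 1/60 + 1/60 + 1/12 + 2/15 = 1/4
H(X) = -[(1/4)·log₂(1/4) + (23/60)·log₂(23/60) + (7/60)·log₂(7/60) + (1/4)·log₂(1/4)]
  = 0.50000 + 0.53028 + 0.36161 + 0.50000 = 1.8919 bits

H(Y|X) = Σ_x P(x)·H(Y|X=x):
  X=0: P(X=0) = 1/4, P(Y|X=0) = (0, 1/15, 3/5, 1/3) → H(Y|X=0) = 1.23096
  X=1: P(X=1) = 23/60, P(Y|X=1) = (3/23, 12/23, 1/23, 7/23) → H(Y|X=1) = 1.59200
  X=2: P(X=2) = 7/60, P(Y|X=2) = (1/7, 1/7, 2/7, 3/7) → H(Y|X=2) = 1.84237
  X=3: P(X=3) = 1/4, P(Y|X=3) = (1/15, 1/15, 1/3, 8/15) → H(Y|X=3) = 1.53291
H(Y|X) = (1/4)·1.23096 + (23/60)·1.59200 + (7/60)·1.84237 + (1/4)·1.53291 = 1.5162 bits

H(X,Y) = -Σ_{x,y} P(x,y) log₂ P(x,y). Per-cell terms -P(x,y)·log₂P(x,y):
  X=0: 0.00000, 0.09845, 0.41054, 0.29875
  X=1: 0.21610, 0.46439, 0.09845, 0.36161
  X=2: 0.09845, 0.09845, 0.16356, 0.21610
  X=3: 0.09845, 0.09845, 0.29875, 0.38759
  (cells with P = 0 contribute 0)
Sum of the 16 terms: H(X,Y) = 3.4081 bits

Chain rule check:
  H(X) + H(Y|X) = 1.8919 + 1.5162 = 3.4081 bits
  H(X,Y) = 3.4081 bits
✓ Chain rule verified.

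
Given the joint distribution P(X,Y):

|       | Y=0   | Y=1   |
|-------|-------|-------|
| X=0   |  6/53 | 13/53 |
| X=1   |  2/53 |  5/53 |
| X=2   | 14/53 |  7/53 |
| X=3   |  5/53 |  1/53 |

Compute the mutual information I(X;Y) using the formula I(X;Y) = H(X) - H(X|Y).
0.1258 bits

I(X;Y) = H(X) - H(X|Y)

Marginal of X (row sums):
  P(X=0) = 6/53 + 13/53 = 19/53
  P(X=1) = 2/53 + 5/53 = 7/53
  P(X=2) = 14/53 + 7/53 = 21/53
  P(X=3) = 5/53 + 1/53 = 6/53
H(X) = -[(19/53)·log₂(19/53) + (7/53)·log₂(7/53) + (21/53)·log₂(21/53) + (6/53)·log₂(6/53)]
  = 0.53056 + 0.38574 + 0.52920 + 0.35581 = 1.80131 bits

Marginal of Y (column sums):
  P(Y=0) = 6/53 + 2/53 + 14/53 + 5/53 = 27/53
  P(Y=1) = 13/53 + 5/53 + 7/53 + 1/53 = 26/53
H(X|Y) = Σ_y P(y)·H(X|Y=y):
  Y=0: P(Y=0) = 27/53, P(X|Y=0) = (2/9, 2/27, 14/27, 5/27) → H(X|Y=0) = 1.70221
  Y=1: P(Y=1) = 26/53, P(X|Y=1) = (1/2, 5/26, 7/26, 1/26) → H(X|Y=1) = 1.64787
H(X|Y) = (27/53)·1.70221 + (26/53)·1.64787 = 1.67555 bits

I(X;Y) = H(X) - H(X|Y) = 1.80131 - 1.67555 = 0.1258 bits

Cross-check via I(X;Y) = H(X) + H(Y) - H(X,Y): computing H(Y) from the column sums and H(X,Y) from the 8 cells in the same way gives H(Y) = 0.99974 bits and H(X,Y) = 2.67529 bits, so
I(X;Y) = 1.80131 + 0.99974 - 2.67529 = 0.1258 bits ✓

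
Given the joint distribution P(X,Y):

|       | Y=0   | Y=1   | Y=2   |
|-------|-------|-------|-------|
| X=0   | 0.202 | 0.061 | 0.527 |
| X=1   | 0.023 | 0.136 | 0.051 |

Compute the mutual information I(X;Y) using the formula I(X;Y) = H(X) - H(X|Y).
0.2096 bits

I(X;Y) = H(X) - H(X|Y)

Marginal of X (row sums):
  P(X=0) = 0.202 + 0.061 + 0.527 = 0.790
  P(X=1) = 0.023 + 0.136 + 0.051 = 0.210
H(X) = -[0.790·log₂(0.790) + 0.210·log₂(0.210)]
  = 0.2686596 + 0.4728231 = 0.7414827 bits

Marginal of Y (column sums):
  P(Y=0) = 0.202 + 0.023 = 0.225
  P(Y=1) = 0.061 + 0.136 = 0.197
  P(Y=2) = 0.527 + 0.051 = 0.578
H(X|Y) = Σ_y P(y)·H(X|Y=y):
  Y=0: P(Y=0) = 0.225, P(X|Y=0) = (202/225, 23/225) → H(X|Y=0) = 0.4760005
  Y=1: P(Y=1) = 0.197, P(X|Y=1) = (61/197, 136/197) → H(X|Y=1) = 0.8927629
  Y=2: P(Y=2) = 0.578, P(X|Y=2) = (31/34, 3/34) → H(X|Y=2) = 0.4305519
H(X|Y) = 0.225·0.4760005 + 0.197·0.8927629 + 0.578·0.4305519 = 0.5318334 bits

I(X;Y) = H(X) - H(X|Y) = 0.7414827 - 0.5318334 = 0.2096 bits

Cross-check via I(X;Y) = H(X) + H(Y) - H(X,Y): computing H(Y) from the column sums and H(X,Y) from the 6 cells in the same way gives H(Y) = 1.4030323 bits and H(X,Y) = 1.9348657 bits, so
I(X;Y) = 0.7414827 + 1.4030323 - 1.9348657 = 0.2096 bits ✓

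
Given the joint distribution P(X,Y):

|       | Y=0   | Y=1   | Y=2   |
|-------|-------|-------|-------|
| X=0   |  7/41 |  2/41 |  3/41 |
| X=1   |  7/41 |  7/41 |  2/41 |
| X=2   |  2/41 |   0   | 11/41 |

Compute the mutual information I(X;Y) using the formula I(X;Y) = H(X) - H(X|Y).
0.3846 bits

I(X;Y) = H(X) - H(X|Y)

Marginal of X (row sums):
  P(X=0) = 7/41 + 2/41 + 3/41 = 12/41
  P(X=1) = 7/41 + 7/41 + 2/41 = 16/41
  P(X=2) = 2/41 + 0 + 11/41 = 13/41
H(X) = -[(12/41)·log₂(12/41) + (16/41)·log₂(16/41) + (13/41)·log₂(13/41)]
  = 0.5188 + 0.5298 + 0.5254 = 1.5740 bits

Marginal of Y (column sums):
  P(Y=0) = 7/41 + 7/41 + 2/41 = 16/41
  P(Y=1) = 2/41 + 7/41 + 0 = 9/41
  P(Y=2) = 3/41 + 2/41 + 11/41 = 16/41
H(X|Y) = Σ_y P(y)·H(X|Y=y):
  Y=0: P(Y=0) = 16/41, P(X|Y=0) = (7/16, 7/16, 1/8) → H(X|Y=0) = 1.4186
  Y=1: P(Y=1) = 9/41, P(X|Y=1) = (2/9, 7/9, 0) → H(X|Y=1) = 0.7642
  Y=2: P(Y=2) = 16/41, P(X|Y=2) = (3/16, 1/8, 11/16) → H(X|Y=2) = 1.1995
H(X|Y) = (16/41)·1.4186 + (9/41)·0.7642 + (16/41)·1.1995 = 1.1894 bits

I(X;Y) = H(X) - H(X|Y) = 1.5740 - 1.1894 = 0.3846 bits

Cross-check via I(X;Y) = H(X) + H(Y) - H(X,Y): computing H(Y) from the column sums and H(X,Y) from the 9 cells in the same way gives H(Y) = 1.5398 bits and H(X,Y) = 2.7292 bits, so
I(X;Y) = 1.5740 + 1.5398 - 2.7292 = 0.3846 bits ✓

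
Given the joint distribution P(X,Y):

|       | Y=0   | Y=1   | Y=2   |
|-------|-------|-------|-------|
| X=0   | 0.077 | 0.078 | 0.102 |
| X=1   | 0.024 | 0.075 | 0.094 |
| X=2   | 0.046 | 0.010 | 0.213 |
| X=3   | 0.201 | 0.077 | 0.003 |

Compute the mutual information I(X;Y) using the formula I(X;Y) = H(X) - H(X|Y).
0.3780 bits

I(X;Y) = H(X) - H(X|Y)

Marginal of X (row sums):
  P(X=0) = 0.077 + 0.078 + 0.102 = 0.257
  P(X=1) = 0.024 + 0.075 + 0.094 = 0.193
  P(X=2) = 0.046 + 0.010 + 0.213 = 0.269
  P(X=3) = 0.201 + 0.077 + 0.003 = 0.281
H(X) = -[0.257·log₂(0.257) + 0.193·log₂(0.193) + 0.269·log₂(0.269) + 0.281·log₂(0.281)]
  = 0.50376 + 0.45805 + 0.50957 + 0.51461 = 1.9860 bits

Marginal of Y (column sums):
  P(Y=0) = 0.077 + 0.024 + 0.046 + 0.201 = 0.348
  P(Y=1) = 0.078 + 0.075 + 0.010 + 0.077 = 0.240
  P(Y=2) = 0.102 + 0.094 + 0.213 + 0.003 = 0.412
H(X|Y) = Σ_y P(y)·H(X|Y=y):
  Y=0: P(Y=0) = 0.348, P(X|Y=0) = (77/348, 2/29, 23/174, 67/116) → H(X|Y=0) = 1.59085
  Y=1: P(Y=1) = 0.240, P(X|Y=1) = (13/40, 5/16, 1/24, 77/240) → H(X|Y=1) = 1.76862
  Y=2: P(Y=2) = 0.412, P(X|Y=2) = (51/206, 47/206, 213/412, 3/412) → H(X|Y=2) = 1.52881
H(X|Y) = 0.348·1.59085 + 0.240·1.76862 + 0.412·1.52881 = 1.6080 bits

I(X;Y) = H(X) - H(X|Y) = 1.9860 - 1.6080 = 0.3780 bits

Cross-check via I(X;Y) = H(X) + H(Y) - H(X,Y): computing H(Y) from the column sums and H(X,Y) from the 12 cells in the same way gives H(Y) = 1.5511 bits and H(X,Y) = 3.1591 bits, so
I(X;Y) = 1.9860 + 1.5511 - 3.1591 = 0.3780 bits ✓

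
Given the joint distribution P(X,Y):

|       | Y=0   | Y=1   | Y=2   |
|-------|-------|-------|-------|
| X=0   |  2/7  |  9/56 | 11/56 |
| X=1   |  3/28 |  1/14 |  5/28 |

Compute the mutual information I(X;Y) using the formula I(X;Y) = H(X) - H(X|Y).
0.0271 bits

I(X;Y) = H(X) - H(X|Y)

Marginal of X (row sums):
  P(X=0) = 2/7 + 9/56 + 11/56 = 9/14
  P(X=1) = 3/28 + 1/14 + 5/28 = 5/14
H(X) = -[(9/14)·log₂(9/14) + (5/14)·log₂(5/14)]
  = 0.4098 + 0.5305 = 0.9403 bits

Marginal of Y (column sums):
  P(Y=0) = 2/7 + 3/28 = 11/28
  P(Y=1) = 9/56 + 1/14 = 13/56
  P(Y=2) = 11/56 + 5/28 = 3/8
H(X|Y) = Σ_y P(y)·H(X|Y=y):
  Y=0: P(Y=0) = 11/28, P(X|Y=0) = (8/11, 3/11) → H(X|Y=0) = 0.8454
  Y=1: P(Y=1) = 13/56, P(X|Y=1) = (9/13, 4/13) → H(X|Y=1) = 0.8905
  Y=2: P(Y=2) = 3/8, P(X|Y=2) = (11/21, 10/21) → H(X|Y=2) = 0.9984
H(X|Y) = (11/28)·0.8454 + (13/56)·0.8905 + (3/8)·0.9984 = 0.9132 bits

I(X;Y) = H(X) - H(X|Y) = 0.9403 - 0.9132 = 0.0271 bits

Cross-check via I(X;Y) = H(X) + H(Y) - H(X,Y): computing H(Y) from the column sums and H(X,Y) from the 6 cells in the same way gives H(Y) = 1.5493 bits and H(X,Y) = 2.4625 bits, so
I(X;Y) = 0.9403 + 1.5493 - 2.4625 = 0.0271 bits ✓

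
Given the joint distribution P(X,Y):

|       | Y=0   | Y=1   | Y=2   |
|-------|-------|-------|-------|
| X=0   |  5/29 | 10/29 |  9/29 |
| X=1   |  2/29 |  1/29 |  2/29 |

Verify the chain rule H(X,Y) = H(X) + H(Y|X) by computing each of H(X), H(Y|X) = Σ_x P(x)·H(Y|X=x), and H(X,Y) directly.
H(X) = 0.6632 bits, H(Y|X) = 1.5273 bits, H(X,Y) = 2.1905 bits

Marginal of X (row sums):
  P(X=0) = 5/29 + 10/29 + 9/29 = 24/29
  P(X=1) = 2/29 + 1/29 + 2/29 = 5/29
H(X) = -[(24/29)·log₂(24/29) + (5/29)·log₂(5/29)]
  = 0.22595 + 0.43725 = 0.6632 bits

H(Y|X) = Σ_x P(x)·H(Y|X=x):
  X=0: P(X=0) = 24/29, P(Y|X=0) = (5/24, 5/12, 3/8) → H(Y|X=0) = 1.52837
  X=1: P(X=1) = 5/29, P(Y|X=1) = (2/5, 1/5, 2/5) → H(Y|X=1) = 1.52193
H(Y|X) = (24/29)·1.52837 + (5/29)·1.52193 = 1.5273 bits

H(X,Y) = -Σ_{x,y} P(x,y) log₂ P(x,y). Per-cell terms -P(x,y)·log₂P(x,y):
  X=0: 0.43725, 0.52967, 0.52388
  X=1: 0.26607, 0.16752, 0.26607
Sum of the 6 terms: H(X,Y) = 2.1905 bits

Chain rule check:
  H(X) + H(Y|X) = 0.6632 + 1.5273 = 2.1905 bits
  H(X,Y) = 2.1905 bits
✓ Chain rule verified.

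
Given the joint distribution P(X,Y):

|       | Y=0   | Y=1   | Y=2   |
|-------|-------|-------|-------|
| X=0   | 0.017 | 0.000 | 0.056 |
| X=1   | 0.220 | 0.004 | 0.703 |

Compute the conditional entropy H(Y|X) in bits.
0.8256 bits

H(Y|X) = H(X,Y) - H(X)

H(X,Y) = -Σ_{x,y} P(x,y) log₂ P(x,y). Per-cell terms -P(x,y)·log₂P(x,y):
  X=0: 0.09993, 0.00000, 0.23287
  X=1: 0.48057, 0.03186, 0.35741
  (cells with P = 0 contribute 0)
Sum of the 6 terms: H(X,Y) = 1.2026 bits

Marginal of X (row sums):
  P(X=0) = 0.017 + 0.000 + 0.056 = 0.073
  P(X=1) = 0.220 + 0.004 + 0.703 = 0.927
H(X) = -[0.073·log₂(0.073) + 0.927·log₂(0.927)]
  = 0.27565 + 0.10138 = 0.3770 bits

H(Y|X) = H(X,Y) - H(X) = 1.2026 - 0.3770 = 0.8256 bits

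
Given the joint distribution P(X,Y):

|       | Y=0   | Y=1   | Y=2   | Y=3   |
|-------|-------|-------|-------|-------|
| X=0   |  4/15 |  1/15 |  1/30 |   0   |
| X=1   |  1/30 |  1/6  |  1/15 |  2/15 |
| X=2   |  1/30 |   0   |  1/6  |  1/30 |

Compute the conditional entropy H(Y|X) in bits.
1.3835 bits

H(Y|X) = H(X,Y) - H(X)

H(X,Y) = -Σ_{x,y} P(x,y) log₂ P(x,y). Per-cell terms -P(x,y)·log₂P(x,y):
  X=0: 0.50850, 0.26046, 0.16356, 0.00000
  X=1: 0.16356, 0.43083, 0.26046, 0.38759
  X=2: 0.16356, 0.00000, 0.43083, 0.16356
  (cells with P = 0 contribute 0)
Sum of the 12 terms: H(X,Y) = 2.9329 bits

Marginal of X (row sums):
  P(X=0) = 4/15 + 1/15 + 1/30 + 0 = 11/30
  P(X=1) = 1/30 + 1/6 + 1/15 + 2/15 = 2/5
  P(X=2) = 1/30 + 0 + 1/6 + 1/30 = 7/30
H(X) = -[(11/30)·log₂(11/30) + (2/5)·log₂(2/5) + (7/30)·log₂(7/30)]
  = 0.53073 + 0.52877 + 0.48989 = 1.5494 bits

H(Y|X) = H(X,Y) - H(X) = 2.9329 - 1.5494 = 1.3835 bits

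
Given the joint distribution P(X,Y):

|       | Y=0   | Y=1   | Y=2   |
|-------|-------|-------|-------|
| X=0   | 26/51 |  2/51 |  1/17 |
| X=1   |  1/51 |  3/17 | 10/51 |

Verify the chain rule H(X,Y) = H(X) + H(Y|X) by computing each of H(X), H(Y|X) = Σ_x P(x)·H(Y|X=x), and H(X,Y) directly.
H(X) = 0.9662 bits, H(Y|X) = 0.9667 bits, H(X,Y) = 1.9329 bits

Marginal of X (row sums):
  P(X=0) = 26/51 + 2/51 + 1/17 = 31/51
  P(X=1) = 1/51 + 3/17 + 10/51 = 20/51
H(X) = -[(31/51)·log₂(31/51) + (20/51)·log₂(20/51)]
  = 0.43657 + 0.52961 = 0.9662 bits

H(Y|X) = Σ_x P(x)·H(Y|X=x):
  X=0: P(X=0) = 31/51, P(Y|X=0) = (26/31, 2/31, 3/31) → H(Y|X=0) = 0.79399
  X=1: P(X=1) = 20/51, P(Y|X=1) = (1/20, 9/20, 1/2) → H(Y|X=1) = 1.23450
H(Y|X) = (31/51)·0.79399 + (20/51)·1.23450 = 0.9667 bits

H(X,Y) = -Σ_{x,y} P(x,y) log₂ P(x,y). Per-cell terms -P(x,y)·log₂P(x,y):
  X=0: 0.49552, 0.18323, 0.24044
  X=1: 0.11122, 0.44162, 0.46088
Sum of the 6 terms: H(X,Y) = 1.9329 bits

Chain rule check:
  H(X) + H(Y|X) = 0.9662 + 0.9667 = 1.9329 bits
  H(X,Y) = 1.9329 bits
✓ Chain rule verified.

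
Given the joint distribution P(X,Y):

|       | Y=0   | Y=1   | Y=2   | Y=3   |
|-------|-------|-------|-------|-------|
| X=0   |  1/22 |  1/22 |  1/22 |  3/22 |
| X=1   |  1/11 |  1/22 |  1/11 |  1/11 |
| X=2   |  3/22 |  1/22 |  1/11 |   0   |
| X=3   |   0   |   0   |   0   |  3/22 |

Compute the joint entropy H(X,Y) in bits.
3.4474 bits

H(X,Y) = -Σ_{x,y} P(x,y) log₂ P(x,y). Per-cell terms -P(x,y)·log₂P(x,y):
  X=0: 0.20270, 0.20270, 0.20270, 0.39197
  X=1: 0.31449, 0.20270, 0.31449, 0.31449
  X=2: 0.39197, 0.20270, 0.31449, 0.00000
  X=3: 0.00000, 0.00000, 0.00000, 0.39197
  (cells with P = 0 contribute 0)
Sum of the 16 terms: H(X,Y) = 3.4474 bits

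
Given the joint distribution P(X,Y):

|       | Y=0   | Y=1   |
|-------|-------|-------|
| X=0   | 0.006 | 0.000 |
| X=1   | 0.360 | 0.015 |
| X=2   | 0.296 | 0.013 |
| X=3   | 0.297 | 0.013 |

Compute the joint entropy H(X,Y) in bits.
1.8687 bits

H(X,Y) = -Σ_{x,y} P(x,y) log₂ P(x,y). Per-cell terms -P(x,y)·log₂P(x,y):
  X=0: 0.0443, 0.0000
  X=1: 0.5306, 0.0909
  X=2: 0.5199, 0.0814
  X=3: 0.5202, 0.0814
  (cells with P = 0 contribute 0)
Sum of the 8 terms: H(X,Y) = 1.8687 bits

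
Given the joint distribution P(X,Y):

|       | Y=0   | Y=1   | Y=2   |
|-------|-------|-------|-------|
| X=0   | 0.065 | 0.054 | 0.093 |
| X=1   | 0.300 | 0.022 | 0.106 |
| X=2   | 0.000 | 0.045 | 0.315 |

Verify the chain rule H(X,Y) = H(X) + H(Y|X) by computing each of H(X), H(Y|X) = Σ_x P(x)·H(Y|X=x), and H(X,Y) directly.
H(X) = 1.5291 bits, H(Y|X) = 0.9851 bits, H(X,Y) = 2.5141 bits

Marginal of X (row sums):
  P(X=0) = 0.065 + 0.054 + 0.093 = 0.212
  P(X=1) = 0.300 + 0.022 + 0.106 = 0.428
  P(X=2) = 0.000 + 0.045 + 0.315 = 0.360
H(X) = -[0.212·log₂(0.212) + 0.428·log₂(0.428) + 0.360·log₂(0.360)]
  = 0.47443 + 0.52401 + 0.53062 = 1.5291 bits

H(Y|X) = Σ_x P(x)·H(Y|X=x):
  X=0: P(X=0) = 0.212, P(Y|X=0) = (65/212, 27/106, 93/212) → H(Y|X=0) = 1.54698
  X=1: P(X=1) = 0.428, P(Y|X=1) = (75/107, 11/214, 53/214) → H(Y|X=1) = 1.07812
  X=2: P(X=2) = 0.360, P(Y|X=2) = (0, 1/8, 7/8) → H(Y|X=2) = 0.54356
H(Y|X) = 0.212·1.54698 + 0.428·1.07812 + 0.360·0.54356 = 0.9851 bits

H(X,Y) = -Σ_{x,y} P(x,y) log₂ P(x,y). Per-cell terms -P(x,y)·log₂P(x,y):
  X=0: 0.25632, 0.22739, 0.31868
  X=1: 0.52109, 0.12114, 0.34321
  X=2: 0.00000, 0.20133, 0.52497
  (cells with P = 0 contribute 0)
Sum of the 9 terms: H(X,Y) = 2.5141 bits

Chain rule check:
  H(X) + H(Y|X) = 1.5291 + 0.9851 = 2.5142 bits
  H(X,Y) = 2.5141 bits
✓ Chain rule verified (Δ = 0.0001 is 4-dp rounding noise: each of the three values was rounded independently).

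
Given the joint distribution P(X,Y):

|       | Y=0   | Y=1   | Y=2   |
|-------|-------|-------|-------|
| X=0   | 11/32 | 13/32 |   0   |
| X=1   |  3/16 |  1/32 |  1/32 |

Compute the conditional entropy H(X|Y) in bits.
0.6600 bits

H(X|Y) = H(X,Y) - H(Y)

H(X,Y) = -Σ_{x,y} P(x,y) log₂ P(x,y). Per-cell terms -P(x,y)·log₂P(x,y):
  X=0: 0.52957, 0.52795, 0.00000
  X=1: 0.45282, 0.15625, 0.15625
  (cells with P = 0 contribute 0)
Sum of the 6 terms: H(X,Y) = 1.8228 bits

Marginal of Y (column sums):
  P(Y=0) = 11/32 + 3/16 = 17/32
  P(Y=1) = 13/32 + 1/32 = 7/16
  P(Y=2) = 0 + 1/32 = 1/32
H(Y) = -[(17/32)·log₂(17/32) + (7/16)·log₂(7/16) + (1/32)·log₂(1/32)]
  = 0.48479 + 0.52178 + 0.15625 = 1.1628 bits

H(X|Y) = H(X,Y) - H(Y) = 1.8228 - 1.1628 = 0.6600 bits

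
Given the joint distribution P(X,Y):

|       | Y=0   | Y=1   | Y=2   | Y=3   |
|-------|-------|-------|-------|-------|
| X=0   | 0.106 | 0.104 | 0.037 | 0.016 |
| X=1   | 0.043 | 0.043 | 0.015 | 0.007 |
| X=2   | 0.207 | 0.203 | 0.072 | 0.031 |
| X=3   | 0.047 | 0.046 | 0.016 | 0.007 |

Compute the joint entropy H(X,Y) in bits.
3.4089 bits

H(X,Y) = -Σ_{x,y} P(x,y) log₂ P(x,y). Per-cell terms -P(x,y)·log₂P(x,y):
  X=0: 0.34321, 0.33960, 0.17598, 0.09545
  X=1: 0.19520, 0.19520, 0.09088, 0.05011
  X=2: 0.47037, 0.46699, 0.27330, 0.15536
  X=3: 0.20733, 0.20434, 0.09545, 0.05011
Sum of the 16 terms: H(X,Y) = 3.4089 bits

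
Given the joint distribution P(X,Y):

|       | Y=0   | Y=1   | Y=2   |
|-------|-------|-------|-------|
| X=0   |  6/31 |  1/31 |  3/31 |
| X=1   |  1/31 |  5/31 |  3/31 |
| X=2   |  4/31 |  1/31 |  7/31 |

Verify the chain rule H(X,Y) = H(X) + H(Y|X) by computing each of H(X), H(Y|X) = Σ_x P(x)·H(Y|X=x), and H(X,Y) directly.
H(X) = 1.5746 bits, H(Y|X) = 1.3060 bits, H(X,Y) = 2.8806 bits

Marginal of X (row sums):
  P(X=0) = 6/31 + 1/31 + 3/31 = 10/31
  P(X=1) = 1/31 + 5/31 + 3/31 = 9/31
  P(X=2) = 4/31 + 1/31 + 7/31 = 12/31
H(X) = -[(10/31)·log₂(10/31) + (9/31)·log₂(9/31) + (12/31)·log₂(12/31)]
  = 0.52654 + 0.51801 + 0.53003 = 1.5746 bits

H(Y|X) = Σ_x P(x)·H(Y|X=x):
  X=0: P(X=0) = 10/31, P(Y|X=0) = (3/5, 1/10, 3/10) → H(Y|X=0) = 1.29546
  X=1: P(X=1) = 9/31, P(Y|X=1) = (1/9, 5/9, 1/3) → H(Y|X=1) = 1.35164
  X=2: P(X=2) = 12/31, P(Y|X=2) = (1/3, 1/12, 7/12) → H(Y|X=2) = 1.28067
H(Y|X) = (10/31)·1.29546 + (9/31)·1.35164 + (12/31)·1.28067 = 1.3060 bits

H(X,Y) = -Σ_{x,y} P(x,y) log₂ P(x,y). Per-cell terms -P(x,y)·log₂P(x,y):
  X=0: 0.45856, 0.15981, 0.32605
  X=1: 0.15981, 0.42456, 0.32605
  X=2: 0.38119, 0.15981, 0.48477
Sum of the 9 terms: H(X,Y) = 2.8806 bits

Chain rule check:
  H(X) + H(Y|X) = 1.5746 + 1.3060 = 2.8806 bits
  H(X,Y) = 2.8806 bits
✓ Chain rule verified.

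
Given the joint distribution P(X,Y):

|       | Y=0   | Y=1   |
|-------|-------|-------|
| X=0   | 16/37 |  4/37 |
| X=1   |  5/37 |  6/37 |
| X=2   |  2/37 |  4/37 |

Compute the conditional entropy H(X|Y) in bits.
1.3034 bits

H(X|Y) = H(X,Y) - H(Y)

H(X,Y) = -Σ_{x,y} P(x,y) log₂ P(x,y). Per-cell terms -P(x,y)·log₂P(x,y):
  X=0: 0.5230, 0.3470
  X=1: 0.3902, 0.4256
  X=2: 0.2275, 0.3470
Sum of the 6 terms: H(X,Y) = 2.2603 bits

Marginal of Y (column sums):
  P(Y=0) = 16/37 + 5/37 + 2/37 = 23/37
  P(Y=1) = 4/37 + 6/37 + 4/37 = 14/37
H(Y) = -[(23/37)·log₂(23/37) + (14/37)·log₂(14/37)]
  = 0.4264 + 0.5305 = 0.9569 bits

H(X|Y) = H(X,Y) - H(Y) = 2.2603 - 0.9569 = 1.3034 bits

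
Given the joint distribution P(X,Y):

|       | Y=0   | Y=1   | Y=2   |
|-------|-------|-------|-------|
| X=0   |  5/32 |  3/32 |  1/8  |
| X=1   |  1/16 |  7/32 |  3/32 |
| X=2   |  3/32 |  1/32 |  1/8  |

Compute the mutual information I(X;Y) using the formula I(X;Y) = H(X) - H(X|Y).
0.1300 bits

I(X;Y) = H(X) - H(X|Y)

Marginal of X (row sums):
  P(X=0) = 5/32 + 3/32 + 1/8 = 3/8
  P(X=1) = 1/16 + 7/32 + 3/32 = 3/8
  P(X=2) = 3/32 + 1/32 + 1/8 = 1/4
H(X) = -[(3/8)·log₂(3/8) + (3/8)·log₂(3/8) + (1/4)·log₂(1/4)]
  = 0.53064 + 0.53064 + 0.50000 = 1.5613 bits

Marginal of Y (column sums):
  P(Y=0) = 5/32 + 1/16 + 3/32 = 5/16
  P(Y=1) = 3/32 + 7/32 + 1/32 = 11/32
  P(Y=2) = 1/8 + 3/32 + 1/8 = 11/32
H(X|Y) = Σ_y P(y)·H(X|Y=y):
  Y=0: P(Y=0) = 5/16, P(X|Y=0) = (1/2, 1/5, 3/10) → H(X|Y=0) = 1.48548
  Y=1: P(Y=1) = 11/32, P(X|Y=1) = (3/11, 7/11, 1/11) → H(X|Y=1) = 1.24067
  Y=2: P(Y=2) = 11/32, P(X|Y=2) = (4/11, 3/11, 4/11) → H(X|Y=2) = 1.57262
H(X|Y) = (5/16)·1.48548 + (11/32)·1.24067 + (11/32)·1.57262 = 1.4313 bits

I(X;Y) = H(X) - H(X|Y) = 1.5613 - 1.4313 = 0.1300 bits

Cross-check via I(X;Y) = H(X) + H(Y) - H(X,Y): computing H(Y) from the column sums and H(X,Y) from the 9 cells in the same way gives H(Y) = 1.5835 bits and H(X,Y) = 3.0148 bits, so
I(X;Y) = 1.5613 + 1.5835 - 3.0148 = 0.1300 bits ✓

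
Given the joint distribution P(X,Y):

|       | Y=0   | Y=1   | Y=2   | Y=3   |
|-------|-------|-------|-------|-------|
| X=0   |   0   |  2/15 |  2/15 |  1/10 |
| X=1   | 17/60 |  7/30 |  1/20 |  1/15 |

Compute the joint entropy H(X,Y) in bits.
2.5893 bits

H(X,Y) = -Σ_{x,y} P(x,y) log₂ P(x,y). Per-cell terms -P(x,y)·log₂P(x,y):
  X=0: 0.00000, 0.38759, 0.38759, 0.33219
  X=1: 0.51550, 0.48989, 0.21610, 0.26046
  (cells with P = 0 contribute 0)
Sum of the 8 terms: H(X,Y) = 2.5893 bits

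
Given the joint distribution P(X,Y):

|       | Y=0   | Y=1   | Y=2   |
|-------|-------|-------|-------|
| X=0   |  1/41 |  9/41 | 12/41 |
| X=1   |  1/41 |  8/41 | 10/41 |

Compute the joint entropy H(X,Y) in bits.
2.2169 bits

H(X,Y) = -Σ_{x,y} P(x,y) log₂ P(x,y). Per-cell terms -P(x,y)·log₂P(x,y):
  X=0: 0.1307, 0.4802, 0.5188
  X=1: 0.1307, 0.4600, 0.4965
Sum of the 6 terms: H(X,Y) = 2.2169 bits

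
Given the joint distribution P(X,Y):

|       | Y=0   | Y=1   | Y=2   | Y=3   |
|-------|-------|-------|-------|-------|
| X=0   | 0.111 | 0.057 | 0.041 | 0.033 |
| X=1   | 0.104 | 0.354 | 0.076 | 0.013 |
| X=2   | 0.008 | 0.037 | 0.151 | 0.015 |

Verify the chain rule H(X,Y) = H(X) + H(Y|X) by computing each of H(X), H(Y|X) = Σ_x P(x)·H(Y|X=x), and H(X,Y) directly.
H(X) = 1.4451 bits, H(Y|X) = 1.4622 bits, H(X,Y) = 2.9073 bits

Marginal of X (row sums):
  P(X=0) = 0.111 + 0.057 + 0.041 + 0.033 = 0.242
  P(X=1) = 0.104 + 0.354 + 0.076 + 0.013 = 0.547
  P(X=2) = 0.008 + 0.037 + 0.151 + 0.015 = 0.211
H(X) = -[0.242·log₂(0.242) + 0.547·log₂(0.547) + 0.211·log₂(0.211)]
  = 0.49535 + 0.47610 + 0.47363 = 1.4451 bits

H(Y|X) = Σ_x P(x)·H(Y|X=x):
  X=0: P(X=0) = 0.242, P(Y|X=0) = (111/242, 57/242, 41/242, 3/22) → H(Y|X=0) = 1.83300
  X=1: P(X=1) = 0.547, P(Y|X=1) = (104/547, 354/547, 76/547, 13/547) → H(Y|X=1) = 1.38548
  X=2: P(X=2) = 0.211, P(Y|X=2) = (8/211, 37/211, 151/211, 15/211) → H(Y|X=2) = 1.23602
H(Y|X) = 0.242·1.83300 + 0.547·1.38548 + 0.211·1.23602 = 1.4622 bits

H(X,Y) = -Σ_{x,y} P(x,y) log₂ P(x,y). Per-cell terms -P(x,y)·log₂P(x,y):
  X=0: 0.35202, 0.23557, 0.18894, 0.16241
  X=1: 0.33960, 0.53036, 0.28256, 0.08145
  X=2: 0.05573, 0.17598, 0.41183, 0.09088
Sum of the 12 terms: H(X,Y) = 2.9073 bits

Chain rule check:
  H(X) + H(Y|X) = 1.4451 + 1.4622 = 2.9073 bits
  H(X,Y) = 2.9073 bits
✓ Chain rule verified.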